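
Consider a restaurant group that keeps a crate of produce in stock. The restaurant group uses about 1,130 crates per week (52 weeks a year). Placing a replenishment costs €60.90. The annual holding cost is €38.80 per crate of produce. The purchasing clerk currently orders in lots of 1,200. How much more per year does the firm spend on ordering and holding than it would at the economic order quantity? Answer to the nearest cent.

Extra cost ≈ €9,598.03 per year

Annual demand D = 1,130 × 52 = 58,760.
EOQ = √(2DS/H) = √(2 × 58,760 × 60.9 / 38.8) ≈ 429.49.
Cost at Q* = (D/Q*)S + (Q*/2)H = √(2DSH) ≈ €16,664.04.
Cost at Q = 1,200: (58,760/1,200)×60.9 + (1,200/2)×38.8 = €2,982.07 + €23,280.00 = €26,262.07.
Excess = €26,262.07 − €16,664.04 = €9,598.03.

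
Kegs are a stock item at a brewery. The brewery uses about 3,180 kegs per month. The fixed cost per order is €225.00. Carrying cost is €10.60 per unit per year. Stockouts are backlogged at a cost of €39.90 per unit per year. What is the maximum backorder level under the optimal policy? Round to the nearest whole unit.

Annual demand D = 3,180 × 12 = 38,160.
With planned backorders, Q* = √(2DS/H) · √((H+B)/B).
√(2DS/H) = √(2 × 38,160 × 225 / 10.6) = 1272.792.
√((H+B)/B) = √((10.6+39.9)/39.9) = 1.1250.
Q* ≈ 1431.913.
S* = Q* · H/(H+B) = 1431.913 × 10.6/50.5 ≈ 300.560.

S* ≈ 301 kegs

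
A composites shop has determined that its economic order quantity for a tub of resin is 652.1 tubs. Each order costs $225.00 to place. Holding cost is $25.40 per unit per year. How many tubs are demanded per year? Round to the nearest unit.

D ≈ 24,002 tubs per year

The basic EOQ model gives Q* = √(2DS/H); rearrange for the unknown.
From Q* = √(2DS/H): D = Q*²H / (2S) = 652.1² × 25.4 / (2 × 225) = 24002.120.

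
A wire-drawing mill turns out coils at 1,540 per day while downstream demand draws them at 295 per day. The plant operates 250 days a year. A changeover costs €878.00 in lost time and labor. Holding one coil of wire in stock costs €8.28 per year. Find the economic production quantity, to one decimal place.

Q* ≈ 4,398.5 coils

Annual demand D = 295 × 250 = 73,750.
Production build-up factor (1 − d/p) = 1 − 295/1,540 = 0.8084.
Q* = √(2DS / (H(1 − d/p))) = √(2 × 73,750 × 878 / (8.28 × 0.8084)).
= √(129,505,000 / 6.6939) ≈ 4398.492.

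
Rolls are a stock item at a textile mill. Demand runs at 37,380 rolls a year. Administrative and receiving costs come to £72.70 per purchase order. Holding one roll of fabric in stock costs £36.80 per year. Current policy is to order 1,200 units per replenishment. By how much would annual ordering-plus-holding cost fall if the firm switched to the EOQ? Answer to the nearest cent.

Extra cost ≈ £10,202.12 per year

EOQ = √(2DS/H) = √(2 × 37,380 × 72.7 / 36.8) ≈ 384.31.
Cost at Q* = (D/Q*)S + (Q*/2)H = √(2DSH) ≈ £14,142.49.
Cost at Q = 1,200: (37,380/1,200)×72.7 + (1,200/2)×36.8 = £2,264.61 + £22,080.00 = £24,344.60.
Excess = £24,344.60 − £14,142.49 = £10,202.12.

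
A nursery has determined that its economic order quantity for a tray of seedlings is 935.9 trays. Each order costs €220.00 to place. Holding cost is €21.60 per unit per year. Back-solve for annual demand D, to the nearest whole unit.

D ≈ 42,999 trays per year

Squaring Q* = √(2DS/H) gives Q*² = 2DS/H.
From Q* = √(2DS/H): D = Q*²H / (2S) = 935.9² × 21.6 / (2 × 220) = 42999.160.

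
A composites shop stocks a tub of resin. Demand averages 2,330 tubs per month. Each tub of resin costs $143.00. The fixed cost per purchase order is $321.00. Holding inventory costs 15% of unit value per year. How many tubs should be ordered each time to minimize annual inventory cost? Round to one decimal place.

Annual demand D = 2,330 × 12 = 27,960.
Holding cost H = 0.15 × $143.00 = $21.4500 per unit per year.
EOQ = √(2DS / H) = √(2 × 27,960 × 321 / 21.45).
= √(17,950,320 / 21.45) = √836,844.7552 ≈ 914.792.

Q* ≈ 914.8 tubs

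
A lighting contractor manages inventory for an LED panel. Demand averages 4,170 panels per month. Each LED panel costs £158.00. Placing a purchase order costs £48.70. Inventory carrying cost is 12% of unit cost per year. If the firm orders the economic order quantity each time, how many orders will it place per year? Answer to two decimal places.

N ≈ 98.70 orders per year

Annual demand D = 4,170 × 12 = 50,040.
Holding cost H = 0.12 × £158.00 = £18.9600 per unit per year.
EOQ = √(2DS/H) = √(2 × 50,040 × 48.7 / 18.96) ≈ 507.01.
Orders per year = D / Q* = 50,040 / 507.01 ≈ 98.696.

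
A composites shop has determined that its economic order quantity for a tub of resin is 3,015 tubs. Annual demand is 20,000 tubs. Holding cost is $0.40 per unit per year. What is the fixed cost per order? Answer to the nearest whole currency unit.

S ≈ $91

The basic EOQ model gives Q* = √(2DS/H); rearrange for the unknown.
From Q* = √(2DS/H): S = Q*²H / (2D) = 3,015² × 0.4 / (2 × 20,000) = 90.9022.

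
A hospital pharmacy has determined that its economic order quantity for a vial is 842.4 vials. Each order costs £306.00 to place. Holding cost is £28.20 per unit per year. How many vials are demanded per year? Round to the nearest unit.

Squaring Q* = √(2DS/H) gives Q*² = 2DS/H.
From Q* = √(2DS/H): D = Q*²H / (2S) = 842.4² × 28.2 / (2 × 306) = 32698.995.

D ≈ 32,699 vials per year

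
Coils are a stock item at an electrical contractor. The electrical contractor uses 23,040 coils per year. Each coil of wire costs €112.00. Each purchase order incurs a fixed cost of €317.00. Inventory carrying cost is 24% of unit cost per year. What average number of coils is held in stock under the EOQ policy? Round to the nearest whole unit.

Holding cost H = 0.24 × €112.00 = €26.8800 per unit per year.
The optimal lot size = √(2DS/H) = √(2 × 23,040 × 317 / 26.88) ≈ 737.18.
Average inventory = Q*/2 ≈ 737.18 / 2 = 368.588.

Average inventory ≈ 369 coils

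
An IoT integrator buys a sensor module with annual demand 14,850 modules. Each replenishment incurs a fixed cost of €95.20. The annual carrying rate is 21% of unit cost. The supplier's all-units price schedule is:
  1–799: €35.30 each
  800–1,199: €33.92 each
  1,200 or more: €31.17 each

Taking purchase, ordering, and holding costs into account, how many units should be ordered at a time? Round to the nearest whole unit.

Q* ≈ 1,200 modules

Holding cost per unit per year at price C is H = 0.21·C.
For each price level, check whether its EOQ is feasible; otherwise the best quantity at that price is the breakpoint.
EOQ at €35.30 = 617.6 (feasible in tier 1): TC = 14,850×€35.30 + (14,850/617.6)×95.2 + (617.6/2)×0.21×€35.30 = €528,783.19.
EOQ at €33.92 = 630.0 < 800, so use break Q=800: TC = 14,850×€33.92 + (14,850/800.0)×95.2 + (800.0/2)×0.21×€33.92 = €508,328.43.
EOQ at €31.17 = 657.2 < 1200, so use break Q=1200: TC = 14,850×€31.17 + (14,850/1200.0)×95.2 + (1200.0/2)×0.21×€31.17 = €467,980.02.
Lowest total cost is €467,980.02 at Q = 1200.0.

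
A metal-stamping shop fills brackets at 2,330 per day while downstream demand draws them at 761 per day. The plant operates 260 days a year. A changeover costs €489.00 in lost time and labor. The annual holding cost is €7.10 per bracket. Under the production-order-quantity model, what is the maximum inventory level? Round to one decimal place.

Annual demand D = 761 × 260 = 197,860.
Production build-up factor (1 − d/p) = 1 − 761/2,330 = 0.6734.
Q* = √(2DS / (H(1 − d/p))) = √(2 × 197,860 × 489 / (7.1 × 0.6734)).
= √(193,507,080 / 4.7811) ≈ 6361.884.
Maximum inventory = Q*(1 − d/p) = 6361.884 × 0.6734 ≈ 4284.033.

I_max ≈ 4,284.0 brackets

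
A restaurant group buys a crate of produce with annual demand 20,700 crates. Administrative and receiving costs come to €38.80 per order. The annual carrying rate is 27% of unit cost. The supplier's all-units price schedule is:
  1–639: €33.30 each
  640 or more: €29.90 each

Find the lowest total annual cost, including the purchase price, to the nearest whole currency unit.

Holding cost per unit per year at price C is H = 0.27·C.
Candidates are each tier's EOQ (if it falls in that tier) and each price-break quantity.
EOQ at €33.30 = 422.7 (feasible in tier 1): TC = 20,700×€33.30 + (20,700/422.7)×38.8 + (422.7/2)×0.27×€33.30 = €693,110.32.
EOQ at €29.90 = 446.1 < 640, so use break Q=640: TC = 20,700×€29.90 + (20,700/640.0)×38.8 + (640.0/2)×0.27×€29.90 = €622,768.30.
Lowest total cost among the candidates is at Q = 640.0.

TC* ≈ €622,768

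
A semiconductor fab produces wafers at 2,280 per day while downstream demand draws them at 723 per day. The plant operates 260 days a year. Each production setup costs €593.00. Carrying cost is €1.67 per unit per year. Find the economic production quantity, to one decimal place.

Q* ≈ 13,981.8 wafers

Annual demand D = 723 × 260 = 187,980.
Production build-up factor (1 − d/p) = 1 − 723/2,280 = 0.6829.
Q* = √(2DS / (H(1 − d/p))) = √(2 × 187,980 × 593 / (1.67 × 0.6829)).
= √(222,944,280 / 1.1404) ≈ 13981.799.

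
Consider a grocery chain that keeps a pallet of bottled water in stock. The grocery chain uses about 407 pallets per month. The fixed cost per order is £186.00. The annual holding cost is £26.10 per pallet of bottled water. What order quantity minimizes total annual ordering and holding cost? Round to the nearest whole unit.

Annual demand D = 407 × 12 = 4,884.
EOQ = √(2DS / H) = √(2 × 4,884 × 186 / 26.1).
= √(1,816,848 / 26.1) = √69,611.0345 ≈ 263.839.

Q* ≈ 264 pallets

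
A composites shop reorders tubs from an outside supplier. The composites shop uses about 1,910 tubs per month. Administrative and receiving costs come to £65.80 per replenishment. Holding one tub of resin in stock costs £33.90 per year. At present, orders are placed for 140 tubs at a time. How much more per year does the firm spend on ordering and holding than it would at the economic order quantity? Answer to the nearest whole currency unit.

Annual demand D = 1,910 × 12 = 22,920.
EOQ = √(2DS/H) = √(2 × 22,920 × 65.8 / 33.9) ≈ 298.29.
Cost at Q* = (D/Q*)S + (Q*/2)H = √(2DSH) ≈ £10,111.95.
Cost at Q = 140: (22,920/140)×65.8 + (140/2)×33.9 = £10,772.40 + £2,373.00 = £13,145.40.
Excess = £13,145.40 − £10,111.95 = £3,033.45.

Extra cost ≈ £3,033 per year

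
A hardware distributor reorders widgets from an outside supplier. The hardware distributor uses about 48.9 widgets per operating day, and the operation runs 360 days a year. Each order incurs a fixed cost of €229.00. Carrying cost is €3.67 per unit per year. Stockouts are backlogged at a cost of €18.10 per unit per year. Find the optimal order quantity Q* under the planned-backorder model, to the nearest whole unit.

Q* ≈ 1,626 widgets

Annual demand D = 48.9 × 360 = 17,604.
With planned backorders, Q* = √(2DS/H) · √((H+B)/B).
√(2DS/H) = √(2 × 17,604 × 229 / 3.67) = 1482.195.
√((H+B)/B) = √((3.67+18.1)/18.1) = 1.0967.
Q* ≈ 1625.531.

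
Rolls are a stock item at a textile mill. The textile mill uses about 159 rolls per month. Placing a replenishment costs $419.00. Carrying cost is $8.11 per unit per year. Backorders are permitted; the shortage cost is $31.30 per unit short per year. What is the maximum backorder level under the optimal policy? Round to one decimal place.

S* ≈ 102.5 rolls

Annual demand D = 159 × 12 = 1,908.
With planned backorders, Q* = √(2DS/H) · √((H+B)/B).
√(2DS/H) = √(2 × 1,908 × 419 / 8.11) = 444.018.
√((H+B)/B) = √((8.11+31.3)/31.3) = 1.1221.
Q* ≈ 498.232.
S* = Q* · H/(H+B) = 498.232 × 8.11/39.41 ≈ 102.529.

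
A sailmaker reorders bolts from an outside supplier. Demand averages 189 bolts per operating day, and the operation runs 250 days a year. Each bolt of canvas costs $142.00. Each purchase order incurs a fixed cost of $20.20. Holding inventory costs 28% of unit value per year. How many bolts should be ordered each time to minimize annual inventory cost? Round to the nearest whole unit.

Annual demand D = 189 × 250 = 47,250.
Holding cost H = 0.28 × $142.00 = $39.7600 per unit per year.
EOQ = √(2DS / H) = √(2 × 47,250 × 20.2 / 39.76).
= √(1,908,900 / 39.76) = √48,010.5634 ≈ 219.113.

Q* ≈ 219 bolts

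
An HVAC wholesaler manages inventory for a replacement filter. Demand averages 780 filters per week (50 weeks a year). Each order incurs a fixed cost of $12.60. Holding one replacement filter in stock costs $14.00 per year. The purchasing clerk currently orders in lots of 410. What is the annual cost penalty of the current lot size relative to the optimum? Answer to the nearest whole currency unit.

Extra cost ≈ $359 per year

Annual demand D = 780 × 50 = 39,000.
EOQ = √(2DS/H) = √(2 × 39,000 × 12.6 / 14) ≈ 264.95.
Cost at Q* = (D/Q*)S + (Q*/2)H = √(2DSH) ≈ $3,709.34.
Cost at Q = 410: (39,000/410)×12.6 + (410/2)×14 = $1,198.54 + $2,870.00 = $4,068.54.
Excess = $4,068.54 − $3,709.34 = $359.20.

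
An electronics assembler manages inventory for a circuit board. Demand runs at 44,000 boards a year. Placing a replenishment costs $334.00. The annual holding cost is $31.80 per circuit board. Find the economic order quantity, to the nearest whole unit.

Q* ≈ 961 boards

EOQ = √(2DS / H) = √(2 × 44,000 × 334 / 31.8).
= √(29,392,000 / 31.8) = √924,276.7296 ≈ 961.393.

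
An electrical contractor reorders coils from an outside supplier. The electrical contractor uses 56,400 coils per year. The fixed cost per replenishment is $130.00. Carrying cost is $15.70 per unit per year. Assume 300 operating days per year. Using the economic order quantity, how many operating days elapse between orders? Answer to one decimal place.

The optimal lot size = √(2DS/H) = √(2 × 56,400 × 130 / 15.7) ≈ 966.44.
Cycle time = Q*/D × 300 = 966.44 / 56,400 × 300 ≈ 5.141 days.

T ≈ 5.1 days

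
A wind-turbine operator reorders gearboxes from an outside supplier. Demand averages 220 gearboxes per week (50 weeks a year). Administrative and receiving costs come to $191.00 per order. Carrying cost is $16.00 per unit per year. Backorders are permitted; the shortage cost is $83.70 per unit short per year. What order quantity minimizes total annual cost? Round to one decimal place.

Q* ≈ 559.3 gearboxes

Annual demand D = 220 × 50 = 11,000.
With planned backorders, Q* = √(2DS/H) · √((H+B)/B).
√(2DS/H) = √(2 × 11,000 × 191 / 16) = 512.470.
√((H+B)/B) = √((16+83.7)/83.7) = 1.0914.
Q* ≈ 559.310.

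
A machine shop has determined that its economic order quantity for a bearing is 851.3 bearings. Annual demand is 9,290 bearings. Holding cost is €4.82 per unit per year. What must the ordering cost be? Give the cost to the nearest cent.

S ≈ €188.00

The basic EOQ model gives Q* = √(2DS/H); rearrange for the unknown.
From Q* = √(2DS/H): S = Q*²H / (2D) = 851.3² × 4.82 / (2 × 9,290) = 188.0038.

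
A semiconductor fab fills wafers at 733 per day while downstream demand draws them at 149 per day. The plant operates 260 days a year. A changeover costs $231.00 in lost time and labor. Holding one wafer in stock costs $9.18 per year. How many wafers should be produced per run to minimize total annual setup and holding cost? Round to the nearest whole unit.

Annual demand D = 149 × 260 = 38,740.
Production build-up factor (1 − d/p) = 1 − 149/733 = 0.7967.
Q* = √(2DS / (H(1 − d/p))) = √(2 × 38,740 × 231 / (9.18 × 0.7967)).
= √(17,897,880 / 7.3139) ≈ 1564.318.

Q* ≈ 1,564 wafers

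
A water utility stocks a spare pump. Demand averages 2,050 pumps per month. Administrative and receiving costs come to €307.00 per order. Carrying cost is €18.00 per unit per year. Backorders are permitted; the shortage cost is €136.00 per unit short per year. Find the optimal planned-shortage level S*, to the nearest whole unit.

S* ≈ 114 pumps

Annual demand D = 2,050 × 12 = 24,600.
With planned backorders, Q* = √(2DS/H) · √((H+B)/B).
√(2DS/H) = √(2 × 24,600 × 307 / 18) = 916.042.
√((H+B)/B) = √((18+136)/136) = 1.0641.
Q* ≈ 974.780.
S* = Q* · H/(H+B) = 974.780 × 18/154 ≈ 113.935.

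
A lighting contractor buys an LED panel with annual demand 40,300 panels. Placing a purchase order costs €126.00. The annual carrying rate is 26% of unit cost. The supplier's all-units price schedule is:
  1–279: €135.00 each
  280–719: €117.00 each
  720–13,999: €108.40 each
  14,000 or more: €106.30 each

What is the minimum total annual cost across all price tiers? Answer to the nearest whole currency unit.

Holding cost per unit per year at price C is H = 0.26·C.
Candidates are each tier's EOQ (if it falls in that tier) and each price-break quantity.
Tier 1 (€135.00): EOQ = 537.9 exceeds tier's upper bound 279, so this tier is dominated.
EOQ at €117.00 = 577.8 (feasible in tier 2): TC = 40,300×€117.00 + (40,300/577.8)×126 + (577.8/2)×0.26×€117.00 = €4,732,676.50.
EOQ at €108.40 = 600.3 < 720, so use break Q=720: TC = 40,300×€108.40 + (40,300/720.0)×126 + (720.0/2)×0.26×€108.40 = €4,385,718.74.
EOQ at €106.30 = 606.2 < 14000, so use break Q=14000: TC = 40,300×€106.30 + (40,300/14000.0)×126 + (14000.0/2)×0.26×€106.30 = €4,477,718.70.
Lowest total cost among the candidates is at Q = 720.0.

TC* ≈ €4,385,719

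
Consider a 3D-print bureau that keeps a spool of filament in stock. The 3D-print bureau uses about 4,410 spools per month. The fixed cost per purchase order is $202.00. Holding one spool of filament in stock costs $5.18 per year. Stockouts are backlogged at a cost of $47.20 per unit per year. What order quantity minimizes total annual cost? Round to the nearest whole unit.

Annual demand D = 4,410 × 12 = 52,920.
With planned backorders, Q* = √(2DS/H) · √((H+B)/B).
√(2DS/H) = √(2 × 52,920 × 202 / 5.18) = 2031.588.
√((H+B)/B) = √((5.18+47.2)/47.2) = 1.0534.
Q* ≈ 2140.166.

Q* ≈ 2,140 spools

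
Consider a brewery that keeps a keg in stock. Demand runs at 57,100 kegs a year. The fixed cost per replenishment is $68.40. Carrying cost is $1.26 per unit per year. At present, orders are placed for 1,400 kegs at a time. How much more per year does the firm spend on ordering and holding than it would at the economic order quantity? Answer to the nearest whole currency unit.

Extra cost ≈ $535 per year

EOQ = √(2DS/H) = √(2 × 57,100 × 68.4 / 1.26) ≈ 2489.87.
Cost at Q* = (D/Q*)S + (Q*/2)H = √(2DSH) ≈ $3,137.23.
Cost at Q = 1,400: (57,100/1,400)×68.4 + (1,400/2)×1.26 = $2,789.74 + $882.00 = $3,671.74.
Excess = $3,671.74 − $3,137.23 = $534.51.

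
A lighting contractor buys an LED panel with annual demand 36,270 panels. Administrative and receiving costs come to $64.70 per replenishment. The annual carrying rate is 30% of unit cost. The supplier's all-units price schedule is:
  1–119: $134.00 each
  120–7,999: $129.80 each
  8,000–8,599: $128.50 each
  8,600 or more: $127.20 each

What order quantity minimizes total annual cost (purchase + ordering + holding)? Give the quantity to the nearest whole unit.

Q* ≈ 347 panels

Holding cost per unit per year at price C is H = 0.30·C.
Candidates are each tier's EOQ (if it falls in that tier) and each price-break quantity.
Tier 1 ($134.00): EOQ = 341.7 exceeds tier's upper bound 119, so this tier is dominated.
EOQ at $129.80 = 347.2 (feasible in tier 2): TC = 36,270×$129.80 + (36,270/347.2)×64.7 + (347.2/2)×0.30×$129.80 = $4,721,364.82.
EOQ at $128.50 = 348.9 < 8000, so use break Q=8000: TC = 36,270×$128.50 + (36,270/8000.0)×64.7 + (8000.0/2)×0.30×$128.50 = $4,815,188.33.
EOQ at $127.20 = 350.7 < 8600, so use break Q=8600: TC = 36,270×$127.20 + (36,270/8600.0)×64.7 + (8600.0/2)×0.30×$127.20 = $4,777,904.87.
Lowest total cost is $4,721,364.82 at Q = 347.2.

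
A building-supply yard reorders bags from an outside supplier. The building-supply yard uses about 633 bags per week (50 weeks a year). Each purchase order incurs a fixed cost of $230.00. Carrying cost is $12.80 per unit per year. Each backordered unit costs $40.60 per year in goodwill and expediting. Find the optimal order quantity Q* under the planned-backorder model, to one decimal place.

Annual demand D = 633 × 50 = 31,650.
With planned backorders, Q* = √(2DS/H) · √((H+B)/B).
√(2DS/H) = √(2 × 31,650 × 230 / 12.8) = 1066.500.
√((H+B)/B) = √((12.8+40.6)/40.6) = 1.1469.
Q* ≈ 1223.118.

Q* ≈ 1,223.1 bags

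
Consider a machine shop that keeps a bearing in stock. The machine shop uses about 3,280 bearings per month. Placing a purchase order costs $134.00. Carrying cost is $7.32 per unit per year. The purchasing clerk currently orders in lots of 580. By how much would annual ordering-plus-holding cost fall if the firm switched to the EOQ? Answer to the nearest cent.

Annual demand D = 3,280 × 12 = 39,360.
EOQ = √(2DS/H) = √(2 × 39,360 × 134 / 7.32) ≈ 1200.44.
Cost at Q* = (D/Q*)S + (Q*/2)H = √(2DSH) ≈ $8,787.20.
Cost at Q = 580: (39,360/580)×134 + (580/2)×7.32 = $9,093.52 + $2,122.80 = $11,216.32.
Excess = $11,216.32 − $8,787.20 = $2,429.12.

Extra cost ≈ $2,429.12 per year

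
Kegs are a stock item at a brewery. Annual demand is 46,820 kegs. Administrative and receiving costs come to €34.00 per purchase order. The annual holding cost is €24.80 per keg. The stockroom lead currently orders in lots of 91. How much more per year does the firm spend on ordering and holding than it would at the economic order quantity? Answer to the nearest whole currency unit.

Extra cost ≈ €9,736 per year

EOQ = √(2DS/H) = √(2 × 46,820 × 34 / 24.8) ≈ 358.30.
Cost at Q* = (D/Q*)S + (Q*/2)H = √(2DSH) ≈ €8,885.79.
Cost at Q = 91: (46,820/91)×34 + (91/2)×24.8 = €17,493.19 + €1,128.40 = €18,621.59.
Excess = €18,621.59 − €8,885.79 = €9,735.80.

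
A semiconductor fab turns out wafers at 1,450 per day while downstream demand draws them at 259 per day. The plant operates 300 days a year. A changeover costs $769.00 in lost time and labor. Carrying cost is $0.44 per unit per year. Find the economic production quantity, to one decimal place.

Annual demand D = 259 × 300 = 77,700.
Production build-up factor (1 − d/p) = 1 − 259/1,450 = 0.8214.
Q* = √(2DS / (H(1 − d/p))) = √(2 × 77,700 × 769 / (0.44 × 0.8214)).
= √(119,502,600 / 0.3614) ≈ 18184.043.

Q* ≈ 18,184.0 wafers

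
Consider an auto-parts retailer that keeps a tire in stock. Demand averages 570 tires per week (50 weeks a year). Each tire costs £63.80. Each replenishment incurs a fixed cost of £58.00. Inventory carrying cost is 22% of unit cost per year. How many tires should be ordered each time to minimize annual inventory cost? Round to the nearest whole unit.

Q* ≈ 485 tires

Annual demand D = 570 × 50 = 28,500.
Holding cost H = 0.22 × £63.80 = £14.0360 per unit per year.
EOQ = √(2DS / H) = √(2 × 28,500 × 58 / 14.036).
= √(3,306,000 / 14.036) = √235,537.1901 ≈ 485.322.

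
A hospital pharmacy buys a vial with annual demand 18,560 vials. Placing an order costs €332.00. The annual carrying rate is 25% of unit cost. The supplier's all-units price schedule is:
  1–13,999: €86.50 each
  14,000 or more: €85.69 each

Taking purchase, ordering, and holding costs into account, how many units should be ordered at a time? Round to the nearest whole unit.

Holding cost per unit per year at price C is H = 0.25·C.
Candidates are each tier's EOQ (if it falls in that tier) and each price-break quantity.
EOQ at €86.50 = 754.9 (feasible in tier 1): TC = 18,560×€86.50 + (18,560/754.9)×332 + (754.9/2)×0.25×€86.50 = €1,621,764.92.
EOQ at €85.69 = 758.5 < 14000, so use break Q=14000: TC = 18,560×€85.69 + (18,560/14000.0)×332 + (14000.0/2)×0.25×€85.69 = €1,740,804.04.
Lowest total cost is €1,621,764.92 at Q = 754.9.

Q* ≈ 755 vials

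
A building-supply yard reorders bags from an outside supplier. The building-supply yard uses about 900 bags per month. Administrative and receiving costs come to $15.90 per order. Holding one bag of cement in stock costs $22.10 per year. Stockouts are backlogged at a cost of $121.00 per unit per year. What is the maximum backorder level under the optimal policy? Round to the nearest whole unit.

Annual demand D = 900 × 12 = 10,800.
With planned backorders, Q* = √(2DS/H) · √((H+B)/B).
√(2DS/H) = √(2 × 10,800 × 15.9 / 22.1) = 124.661.
√((H+B)/B) = √((22.1+121)/121) = 1.0875.
Q* ≈ 135.568.
S* = Q* · H/(H+B) = 135.568 × 22.1/143.1 ≈ 20.937.

S* ≈ 21 bags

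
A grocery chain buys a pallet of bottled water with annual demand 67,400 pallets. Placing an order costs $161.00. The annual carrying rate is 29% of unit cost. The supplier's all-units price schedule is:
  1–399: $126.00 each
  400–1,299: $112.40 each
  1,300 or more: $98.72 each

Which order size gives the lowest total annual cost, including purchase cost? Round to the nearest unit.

Q* ≈ 1,300 pallets

Holding cost per unit per year at price C is H = 0.29·C.
Candidates are each tier's EOQ (if it falls in that tier) and each price-break quantity.
Tier 1 ($126.00): EOQ = 770.7 exceeds tier's upper bound 399, so this tier is dominated.
EOQ at $112.40 = 816.0 (feasible in tier 2): TC = 67,400×$112.40 + (67,400/816.0)×161 + (816.0/2)×0.29×$112.40 = $7,602,357.45.
EOQ at $98.72 = 870.7 < 1300, so use break Q=1300: TC = 67,400×$98.72 + (67,400/1300.0)×161 + (1300.0/2)×0.29×$98.72 = $6,680,683.95.
Lowest total cost is $6,680,683.95 at Q = 1300.0.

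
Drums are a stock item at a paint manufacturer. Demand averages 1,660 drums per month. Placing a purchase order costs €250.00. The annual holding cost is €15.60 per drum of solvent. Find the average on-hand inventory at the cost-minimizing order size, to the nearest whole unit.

Annual demand D = 1,660 × 12 = 19,920.
Q* = √(2DS/H) = √(2 × 19,920 × 250 / 15.6) ≈ 799.04.
Average inventory = Q*/2 ≈ 799.04 / 2 = 399.519.

Average inventory ≈ 400 drums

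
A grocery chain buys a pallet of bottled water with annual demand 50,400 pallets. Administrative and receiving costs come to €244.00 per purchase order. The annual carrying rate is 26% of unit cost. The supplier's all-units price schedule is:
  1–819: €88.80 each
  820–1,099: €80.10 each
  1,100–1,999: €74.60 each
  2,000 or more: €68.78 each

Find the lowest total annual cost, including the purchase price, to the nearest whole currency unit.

TC* ≈ €3,490,544

Holding cost per unit per year at price C is H = 0.26·C.
Candidates are each tier's EOQ (if it falls in that tier) and each price-break quantity.
Tier 1 (€88.80): EOQ = 1032.1 exceeds tier's upper bound 819, so this tier is dominated.
EOQ at €80.10 = 1086.7 (feasible in tier 2): TC = 50,400×€80.10 + (50,400/1086.7)×244 + (1086.7/2)×0.26×€80.10 = €4,059,672.27.
EOQ at €74.60 = 1126.1 (feasible in tier 3): TC = 50,400×€74.60 + (50,400/1126.1)×244 + (1126.1/2)×0.26×€74.60 = €3,781,681.44.
EOQ at €68.78 = 1172.8 < 2000, so use break Q=2000: TC = 50,400×€68.78 + (50,400/2000.0)×244 + (2000.0/2)×0.26×€68.78 = €3,490,543.60.
Lowest total cost among the candidates is at Q = 2000.0.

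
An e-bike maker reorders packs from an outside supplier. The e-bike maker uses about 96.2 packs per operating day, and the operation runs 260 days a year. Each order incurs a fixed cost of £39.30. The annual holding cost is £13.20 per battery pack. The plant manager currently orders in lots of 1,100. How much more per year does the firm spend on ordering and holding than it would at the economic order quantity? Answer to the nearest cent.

Extra cost ≈ £3,059.45 per year

Annual demand D = 96.2 × 260 = 25,012.
EOQ = √(2DS/H) = √(2 × 25,012 × 39.3 / 13.2) ≈ 385.92.
Cost at Q* = (D/Q*)S + (Q*/2)H = √(2DSH) ≈ £5,094.16.
Cost at Q = 1,100: (25,012/1,100)×39.3 + (1,100/2)×13.2 = £893.61 + £7,260.00 = £8,153.61.
Excess = £8,153.61 − £5,094.16 = £3,059.45.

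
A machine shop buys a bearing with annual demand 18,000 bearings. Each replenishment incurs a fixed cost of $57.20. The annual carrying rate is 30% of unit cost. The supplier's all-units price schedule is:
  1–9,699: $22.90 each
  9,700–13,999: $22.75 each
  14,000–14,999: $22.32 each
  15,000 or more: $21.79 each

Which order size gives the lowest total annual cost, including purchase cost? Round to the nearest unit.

Holding cost per unit per year at price C is H = 0.30·C.
For each price level, check whether its EOQ is feasible; otherwise the best quantity at that price is the breakpoint.
EOQ at $22.90 = 547.5 (feasible in tier 1): TC = 18,000×$22.90 + (18,000/547.5)×57.2 + (547.5/2)×0.30×$22.90 = $415,961.21.
EOQ at $22.75 = 549.3 < 9700, so use break Q=9700: TC = 18,000×$22.75 + (18,000/9700.0)×57.2 + (9700.0/2)×0.30×$22.75 = $442,707.39.
EOQ at $22.32 = 554.6 < 14000, so use break Q=14000: TC = 18,000×$22.32 + (18,000/14000.0)×57.2 + (14000.0/2)×0.30×$22.32 = $448,705.54.
EOQ at $21.79 = 561.3 < 15000, so use break Q=15000: TC = 18,000×$21.79 + (18,000/15000.0)×57.2 + (15000.0/2)×0.30×$21.79 = $441,316.14.
Lowest total cost is $415,961.21 at Q = 547.5.

Q* ≈ 547 bearings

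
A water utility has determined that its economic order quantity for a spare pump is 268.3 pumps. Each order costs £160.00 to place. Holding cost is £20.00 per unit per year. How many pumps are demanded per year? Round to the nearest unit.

D ≈ 4,499 pumps per year

Invert the EOQ relation Q*² = 2DS/H.
From Q* = √(2DS/H): D = Q*²H / (2S) = 268.3² × 20 / (2 × 160) = 4499.056.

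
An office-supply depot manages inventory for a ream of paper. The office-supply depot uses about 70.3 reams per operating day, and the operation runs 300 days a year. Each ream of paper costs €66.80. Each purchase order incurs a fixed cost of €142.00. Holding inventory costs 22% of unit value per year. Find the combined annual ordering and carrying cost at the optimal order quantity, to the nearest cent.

Annual demand D = 70.3 × 300 = 21,090.
Holding cost H = 0.22 × €66.80 = €14.6960 per unit per year.
Q* = √(2DS/H) = √(2 × 21,090 × 142 / 14.696) ≈ 638.41.
At the optimum the two cost components are equal, so total cost = 2·(Q*/2)H = Q*·H.
Minimum total = √(2DSH) = √(2 × 21,090 × 142 × 14.696) ≈ 9382.035.

TC* ≈ €9,382.03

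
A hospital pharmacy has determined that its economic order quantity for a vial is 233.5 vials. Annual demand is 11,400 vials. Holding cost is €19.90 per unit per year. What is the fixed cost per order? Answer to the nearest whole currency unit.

S ≈ €48

Squaring Q* = √(2DS/H) gives Q*² = 2DS/H.
From Q* = √(2DS/H): S = Q*²H / (2D) = 233.5² × 19.9 / (2 × 11,400) = 47.5874.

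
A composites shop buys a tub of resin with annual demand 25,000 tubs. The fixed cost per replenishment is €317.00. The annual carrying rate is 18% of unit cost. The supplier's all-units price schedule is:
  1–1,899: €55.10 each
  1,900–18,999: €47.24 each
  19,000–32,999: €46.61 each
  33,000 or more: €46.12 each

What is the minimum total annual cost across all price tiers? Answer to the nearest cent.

Holding cost per unit per year at price C is H = 0.18·C.
Candidates are each tier's EOQ (if it falls in that tier) and each price-break quantity.
EOQ at €55.10 = 1264.2 (feasible in tier 1): TC = 25,000×€55.10 + (25,000/1264.2)×317 + (1264.2/2)×0.18×€55.10 = €1,390,037.95.
EOQ at €47.24 = 1365.3 < 1900, so use break Q=1900: TC = 25,000×€47.24 + (25,000/1900.0)×317 + (1900.0/2)×0.18×€47.24 = €1,193,249.09.
EOQ at €46.61 = 1374.5 < 19000, so use break Q=19000: TC = 25,000×€46.61 + (25,000/19000.0)×317 + (19000.0/2)×0.18×€46.61 = €1,245,370.21.
EOQ at €46.12 = 1381.8 < 33000, so use break Q=33000: TC = 25,000×€46.12 + (25,000/33000.0)×317 + (33000.0/2)×0.18×€46.12 = €1,290,216.55.
Lowest total cost among the candidates is at Q = 1900.0.

TC* ≈ €1,193,249.09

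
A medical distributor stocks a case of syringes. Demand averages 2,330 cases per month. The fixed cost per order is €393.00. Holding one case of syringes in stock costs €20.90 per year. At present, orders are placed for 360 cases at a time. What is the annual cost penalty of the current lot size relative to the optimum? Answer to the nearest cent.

Extra cost ≈ €12,853.48 per year

Annual demand D = 2,330 × 12 = 27,960.
EOQ = √(2DS/H) = √(2 × 27,960 × 393 / 20.9) ≈ 1025.43.
Cost at Q* = (D/Q*)S + (Q*/2)H = √(2DSH) ≈ €21,431.52.
Cost at Q = 360: (27,960/360)×393 + (360/2)×20.9 = €30,523.00 + €3,762.00 = €34,285.00.
Excess = €34,285.00 − €21,431.52 = €12,853.48.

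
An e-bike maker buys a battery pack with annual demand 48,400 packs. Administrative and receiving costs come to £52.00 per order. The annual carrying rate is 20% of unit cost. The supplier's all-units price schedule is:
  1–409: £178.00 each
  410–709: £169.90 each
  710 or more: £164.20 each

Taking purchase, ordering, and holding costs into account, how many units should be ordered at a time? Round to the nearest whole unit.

Holding cost per unit per year at price C is H = 0.20·C.
Evaluate total cost at each tier's feasible EOQ or, if the EOQ is below the tier, at the tier's minimum quantity.
EOQ at £178.00 = 376.0 (feasible in tier 1): TC = 48,400×£178.00 + (48,400/376.0)×52 + (376.0/2)×0.20×£178.00 = £8,628,586.42.
EOQ at £169.90 = 384.9 < 410, so use break Q=410: TC = 48,400×£169.90 + (48,400/410.0)×52 + (410.0/2)×0.20×£169.90 = £8,236,264.44.
EOQ at £164.20 = 391.5 < 710, so use break Q=710: TC = 48,400×£164.20 + (48,400/710.0)×52 + (710.0/2)×0.20×£164.20 = £7,962,482.99.
Lowest total cost is £7,962,482.99 at Q = 710.0.

Q* ≈ 710 packs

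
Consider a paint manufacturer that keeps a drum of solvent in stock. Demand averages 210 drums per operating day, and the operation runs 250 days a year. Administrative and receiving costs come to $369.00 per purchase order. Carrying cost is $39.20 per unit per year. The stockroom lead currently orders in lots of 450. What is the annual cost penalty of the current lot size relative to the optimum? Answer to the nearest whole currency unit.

Annual demand D = 210 × 250 = 52,500.
EOQ = √(2DS/H) = √(2 × 52,500 × 369 / 39.2) ≈ 994.18.
Cost at Q* = (D/Q*)S + (Q*/2)H = √(2DSH) ≈ $38,971.84.
Cost at Q = 450: (52,500/450)×369 + (450/2)×39.2 = $43,050.00 + $8,820.00 = $51,870.00.
Excess = $51,870.00 − $38,971.84 = $12,898.16.

Extra cost ≈ $12,898 per year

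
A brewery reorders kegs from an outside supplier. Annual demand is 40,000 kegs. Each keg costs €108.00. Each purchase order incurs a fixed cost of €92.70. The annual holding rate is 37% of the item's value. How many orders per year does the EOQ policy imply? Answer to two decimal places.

N ≈ 92.85 orders per year

Holding cost H = 0.37 × €108.00 = €39.9600 per unit per year.
EOQ = √(2DS/H) = √(2 × 40,000 × 92.7 / 39.96) ≈ 430.80.
Orders per year = D / Q* = 40,000 / 430.80 ≈ 92.851.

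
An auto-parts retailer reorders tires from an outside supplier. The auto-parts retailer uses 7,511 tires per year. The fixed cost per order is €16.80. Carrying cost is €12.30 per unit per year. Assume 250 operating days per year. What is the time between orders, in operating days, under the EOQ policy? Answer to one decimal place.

Q* = √(2DS/H) = √(2 × 7,511 × 16.8 / 12.3) ≈ 143.24.
Cycle time = Q*/D × 250 = 143.24 / 7,511 × 250 ≈ 4.768 days.

T ≈ 4.8 days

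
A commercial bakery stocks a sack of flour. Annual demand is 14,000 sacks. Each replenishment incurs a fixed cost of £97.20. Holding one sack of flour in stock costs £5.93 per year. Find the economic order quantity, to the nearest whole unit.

Q* ≈ 677 sacks

EOQ = √(2DS / H) = √(2 × 14,000 × 97.2 / 5.93).
= √(2,721,600 / 5.93) = √458,954.4688 ≈ 677.462.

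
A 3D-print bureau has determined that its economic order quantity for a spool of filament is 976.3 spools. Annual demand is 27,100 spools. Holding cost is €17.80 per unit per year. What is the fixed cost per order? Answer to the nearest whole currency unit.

S ≈ €313

Squaring Q* = √(2DS/H) gives Q*² = 2DS/H.
From Q* = √(2DS/H): S = Q*²H / (2D) = 976.3² × 17.8 / (2 × 27,100) = 313.0310.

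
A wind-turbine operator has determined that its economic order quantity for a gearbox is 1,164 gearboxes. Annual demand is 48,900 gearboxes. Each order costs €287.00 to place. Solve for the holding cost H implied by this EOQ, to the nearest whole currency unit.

H ≈ €21

Squaring Q* = √(2DS/H) gives Q*² = 2DS/H.
From Q* = √(2DS/H): H = 2DS / Q*² = 2 × 48,900 × 287 / 1,164² = 20.7164.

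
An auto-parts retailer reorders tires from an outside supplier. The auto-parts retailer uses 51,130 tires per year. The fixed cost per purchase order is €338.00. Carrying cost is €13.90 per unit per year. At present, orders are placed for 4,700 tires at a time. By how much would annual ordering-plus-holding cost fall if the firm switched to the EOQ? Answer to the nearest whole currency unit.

EOQ = √(2DS/H) = √(2 × 51,130 × 338 / 13.9) ≈ 1576.90.
Cost at Q* = (D/Q*)S + (Q*/2)H = √(2DSH) ≈ €21,918.89.
Cost at Q = 4,700: (51,130/4,700)×338 + (4,700/2)×13.9 = €3,677.01 + €32,665.00 = €36,342.01.
Excess = €36,342.01 − €21,918.89 = €14,423.11.

Extra cost ≈ €14,423 per year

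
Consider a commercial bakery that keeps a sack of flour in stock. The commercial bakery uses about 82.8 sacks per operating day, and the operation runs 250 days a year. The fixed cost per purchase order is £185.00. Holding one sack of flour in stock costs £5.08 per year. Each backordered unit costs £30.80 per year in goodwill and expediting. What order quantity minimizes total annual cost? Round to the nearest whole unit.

Q* ≈ 1,325 sacks

Annual demand D = 82.8 × 250 = 20,700.
With planned backorders, Q* = √(2DS/H) · √((H+B)/B).
√(2DS/H) = √(2 × 20,700 × 185 / 5.08) = 1227.875.
√((H+B)/B) = √((5.08+30.8)/30.8) = 1.0793.
Q* ≈ 1325.272.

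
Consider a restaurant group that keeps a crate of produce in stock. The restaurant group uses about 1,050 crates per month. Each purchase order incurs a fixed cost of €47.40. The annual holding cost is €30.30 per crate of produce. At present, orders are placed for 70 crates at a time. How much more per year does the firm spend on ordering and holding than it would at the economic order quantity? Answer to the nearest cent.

Extra cost ≈ €3,576.46 per year

Annual demand D = 1,050 × 12 = 12,600.
EOQ = √(2DS/H) = √(2 × 12,600 × 47.4 / 30.3) ≈ 198.55.
Cost at Q* = (D/Q*)S + (Q*/2)H = √(2DSH) ≈ €6,016.04.
Cost at Q = 70: (12,600/70)×47.4 + (70/2)×30.3 = €8,532.00 + €1,060.50 = €9,592.50.
Excess = €9,592.50 − €6,016.04 = €3,576.46.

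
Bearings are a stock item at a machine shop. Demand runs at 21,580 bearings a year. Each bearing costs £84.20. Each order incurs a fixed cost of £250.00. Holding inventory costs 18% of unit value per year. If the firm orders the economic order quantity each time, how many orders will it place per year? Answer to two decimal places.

Holding cost H = 0.18 × £84.20 = £15.1560 per unit per year.
The optimal lot size = √(2DS/H) = √(2 × 21,580 × 250 / 15.156) ≈ 843.76.
Orders per year = D / Q* = 21,580 / 843.76 ≈ 25.576.

N ≈ 25.58 orders per year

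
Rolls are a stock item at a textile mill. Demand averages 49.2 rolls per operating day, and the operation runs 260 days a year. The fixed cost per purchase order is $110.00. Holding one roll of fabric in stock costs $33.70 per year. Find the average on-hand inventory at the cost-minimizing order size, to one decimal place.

Annual demand D = 49.2 × 260 = 12,792.
The optimal lot size = √(2DS/H) = √(2 × 12,792 × 110 / 33.7) ≈ 288.98.
Average inventory = Q*/2 ≈ 288.98 / 2 = 144.489.

Average inventory ≈ 144.5 rolls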